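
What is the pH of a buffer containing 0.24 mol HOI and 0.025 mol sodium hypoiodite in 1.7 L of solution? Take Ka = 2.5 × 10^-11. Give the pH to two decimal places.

pKa = −log(2.5 × 10^-11) = 10.602
pH = pKa + log([A⁻]/[HA]) = 10.602 + log(0.025/0.24)
pH = 10.602 + (-0.982) = 9.62

pH = 9.62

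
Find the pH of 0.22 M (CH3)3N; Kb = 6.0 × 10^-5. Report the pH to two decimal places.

pH = 11.56

(CH3)3N + H2O ⇌ (CH3)3NH+ + OH-
Kb = x²/(0.22 − x) = 6.0 × 10^-5
Assume x ≪ 0.22: x ≈ √(6.0 × 10^-5 × 0.22) = 3.63 × 10^-3 M
pOH = 2.44, so pH = 14.00 − pOH = 11.56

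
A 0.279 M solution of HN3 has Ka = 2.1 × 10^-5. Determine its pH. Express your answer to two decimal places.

HN3 ⇌ N3- + H+
From the ICE table, Ka = x²/(0.279 − x) = 2.1 × 10^-5.
Assume x ≪ 0.279: x ≈ √(2.1 × 10^-5 × 0.279) = 2.42 × 10^-3 M
Check: 0.87% ionized — well under 5%, approximation valid.
pH = −log[H+] = −log(2.42 × 10^-3) = 2.62

pH = 2.62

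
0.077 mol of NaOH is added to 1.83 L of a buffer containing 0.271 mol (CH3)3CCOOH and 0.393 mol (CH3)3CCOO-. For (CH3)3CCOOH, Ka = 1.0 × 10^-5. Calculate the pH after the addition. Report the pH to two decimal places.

After neutralization: n((CH3)3CCOOH) = 0.194 mol, n((CH3)3CCOO-) = 0.47 mol.
pKa = −log(1.0 × 10^-5) = 5.000
pH = pKa + log([A⁻]/[HA]) = 5.000 + log(0.47/0.194) = 5.000 +0.384

pH = 5.38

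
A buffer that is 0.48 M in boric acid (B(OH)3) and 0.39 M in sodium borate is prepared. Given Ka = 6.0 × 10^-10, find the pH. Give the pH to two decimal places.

pH = 9.13

pKa = −log(6.0 × 10^-10) = 9.222
Henderson–Hasselbalch: pH = pKa + log([B(OH)4-]/[B(OH)3]) = 9.222 + log(0.39/0.48)
pH = 9.222 + (-0.090) = 9.13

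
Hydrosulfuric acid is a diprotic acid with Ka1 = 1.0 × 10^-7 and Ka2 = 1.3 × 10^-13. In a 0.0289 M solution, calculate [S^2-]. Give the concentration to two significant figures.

1.3 × 10^-13 M

First ionization gives [H+] ≈ [HS-] = 5.38 × 10^-5 M.
Second step: Ka2 = [H+][S^2-]/[HS-] ≈ [S^2-] (since [H+] ≈ [HS-]).
So [S^2-] ≈ Ka2.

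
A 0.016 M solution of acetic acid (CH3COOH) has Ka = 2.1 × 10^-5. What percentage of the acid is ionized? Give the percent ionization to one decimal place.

3.6%

CH3COOH ⇌ CH3COO- + H+; let x = [H+] at equilibrium.
x ≈ √(Ka·C₀) = √(2.1 × 10^-5 × 0.016) = 5.80 × 10^-4 M
% ionization = x/C₀ × 100% = 5.80 × 10^-4/0.016 × 100% = 3.6%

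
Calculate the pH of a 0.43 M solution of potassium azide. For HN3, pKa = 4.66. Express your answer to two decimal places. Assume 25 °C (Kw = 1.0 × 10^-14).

pH = 9.15

N3- is the conjugate base of the weak acid HN3.
Ka = 10^(−4.66) = 2.19 × 10^-5
Kb = Kw/Ka = 1.0×10^-14 / 2.19 × 10^-5 = 4.57 × 10^-10
Kb = [OH-]²/(0.43 − [OH-]) = 4.57 × 10^-10
Since Kb ≪ C₀, [OH-] ≈ √(Kb·C₀) = 1.40 × 10^-5 M.
Check: 0.0033% ionized — well under 5%, approximation valid.
pOH = 4.85, so pH = 14.00 − pOH = 9.15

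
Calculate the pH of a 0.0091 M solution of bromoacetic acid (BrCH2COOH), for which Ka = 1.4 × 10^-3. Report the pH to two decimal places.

pH = 2.53

BrCH2COOH ⇌ BrCH2COO- + H+
From the ICE table, Ka = [H+]²/(0.0091 − [H+]) = 1.4 × 10^-3.
Here C₀/Ka ≈ 6.5, so the small-[H+] approximation fails. Use the quadratic:
[H+] = (−Ka + √(Ka² + 4·Ka·C₀))/2 = 2.94 × 10^-3 M
pH = −log(2.94 × 10^-3) = 2.53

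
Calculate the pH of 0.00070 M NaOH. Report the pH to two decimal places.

NaOH is a strong base; [OH-] = 0.0007 M.
pOH = -log(0.0007) = 3.15
pH = 14.00 - 3.15 = 10.85

pH = 10.85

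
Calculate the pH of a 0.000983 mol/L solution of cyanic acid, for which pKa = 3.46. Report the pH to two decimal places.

pH = 3.36

HOCN ⇌ OCN- + H+
Ka = 10^(−3.46) = 3.47 × 10^-4
Ka = x²/(0.000983 − x) = 3.47 × 10^-4
The 5% rule fails; solving x² + Ka·x − Ka·C₀ = 0 exactly:
x = (−Ka + √(Ka² + 4·Ka·C₀))/2 = 4.36 × 10^-4 M
pH = −log(4.36 × 10^-4) = 3.36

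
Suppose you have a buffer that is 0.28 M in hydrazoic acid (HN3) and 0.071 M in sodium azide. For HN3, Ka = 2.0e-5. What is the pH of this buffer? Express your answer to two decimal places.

pKa = −log(2.0 × 10^-5) = 4.699
pH = pKa + log([A⁻]/[HA]) = 4.699 + log(0.071/0.28)
pH = 4.699 + (-0.596) = 4.10

pH = 4.10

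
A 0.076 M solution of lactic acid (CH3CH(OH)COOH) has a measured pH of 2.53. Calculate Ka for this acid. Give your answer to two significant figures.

[H+] = 10^(-2.53) = 2.95 × 10^-3 M
At equilibrium [HA] = 0.076 − 2.95 × 10^-3 = 7.31 × 10^-2 M
Ka = [H+][A-]/[HA] = (2.95 × 10^-3)² / 7.31 × 10^-2 = 1.2 × 10^-4

Ka = 1.2 × 10^-4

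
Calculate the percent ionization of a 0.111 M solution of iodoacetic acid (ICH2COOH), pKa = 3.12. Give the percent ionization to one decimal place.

7.9%

ICH2COOH ⇌ ICH2COO- + H+; let x = [H+] at equilibrium.
Ka = 10^(−3.12) = 7.59 × 10^-4
Solve x² + 0.000759x − 8.42e-05 = 0 → x = 8.81 × 10^-3 M
% ionization = x/C₀ × 100% = 8.81 × 10^-3/0.111 × 100% = 7.9%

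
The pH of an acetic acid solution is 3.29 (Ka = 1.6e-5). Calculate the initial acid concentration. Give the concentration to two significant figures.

[H+] = 10^(-3.29) = 5.13 × 10^-4 M = x
Ka = x²/(C₀ − x) ⇒ C₀ = x + x²/Ka
C₀ = 5.13 × 10^-4 + (5.13 × 10^-4)²/(1.6 × 10^-5) = 1.70 × 10^-2 M

C₀ = 1.7 × 10^-2 M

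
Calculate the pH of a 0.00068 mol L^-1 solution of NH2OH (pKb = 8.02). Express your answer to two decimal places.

NH2OH + H2O ⇌ NH3OH+ + OH-
Kb = 10^(−8.02) = 9.55 × 10^-9
From the ICE table, Kb = x²/(0.00068 − x) = 9.55 × 10^-9.
Since Kb ≪ C₀, x ≈ √(Kb·C₀) = 2.55 × 10^-6 M.
(x/C₀ = 0.37% < 5%, so the approximation holds.)
pOH = −log(2.55 × 10^-6) = 5.59; pH = 14.00 − 5.59 = 8.41

pH = 8.41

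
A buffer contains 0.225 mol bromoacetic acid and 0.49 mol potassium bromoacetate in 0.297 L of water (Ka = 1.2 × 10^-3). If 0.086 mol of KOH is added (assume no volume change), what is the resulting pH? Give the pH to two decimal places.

OH- converts BrCH2COOH to BrCH2COO-: BrCH2COOH → 0.139 mol, BrCH2COO- → 0.576 mol.
pKa = −log(1.2 × 10^-3) = 2.921
pH = pKa + log(n_BrCH2COO-/n_BrCH2COOH) = 2.921 + log(0.576/0.139) = 2.921 + (+0.617)

pH = 3.54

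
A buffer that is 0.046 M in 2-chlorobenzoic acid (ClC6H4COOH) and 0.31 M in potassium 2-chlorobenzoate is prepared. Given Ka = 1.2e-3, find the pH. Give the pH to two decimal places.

pH = 3.75

pKa = −log(1.2 × 10^-3) = 2.921
Using pH = pKa + log([base]/[acid]) with [base]/[acid] = 0.31/0.046:
pH = 2.921 + (+0.829) = 3.75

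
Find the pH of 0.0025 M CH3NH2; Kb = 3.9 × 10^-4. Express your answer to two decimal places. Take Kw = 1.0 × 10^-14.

pH = 10.91

CH3NH2 + H2O ⇌ CH3NH3+ + OH-
From the ICE table, Kb = x²/(0.0025 − x) = 3.9 × 10^-4.
x is not negligible relative to C₀; solve x² + 0.00039·x − 9.75e-07 = 0.
x = [−0.00039 + √(0.00039² + 3.9e-06)]/2 = 8.11 × 10^-4 M
pOH = 3.09, so pH = 14.00 − pOH = 10.91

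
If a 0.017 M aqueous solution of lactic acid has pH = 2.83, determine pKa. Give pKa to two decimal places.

pKa = 3.85

[H+] = 10^(-2.83) = 1.48 × 10^-3 M
At equilibrium [HA] = 0.017 − 1.48 × 10^-3 = 1.55 × 10^-2 M
Ka = [H+][A-]/[HA] = (1.48 × 10^-3)² / 1.55 × 10^-2 = 1.41 × 10^-4
pKa = -log(1.41 × 10^-4) = 3.85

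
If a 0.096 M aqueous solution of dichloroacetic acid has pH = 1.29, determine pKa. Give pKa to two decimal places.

[H+] = 10^(-1.29) = 5.13 × 10^-2 M
At equilibrium [HA] = 0.096 − 5.13 × 10^-2 = 4.47 × 10^-2 M
Ka = [H+][A-]/[HA] = (5.13 × 10^-2)² / 4.47 × 10^-2 = 5.89 × 10^-2
pKa = -log(5.89 × 10^-2) = 1.23

pKa = 1.23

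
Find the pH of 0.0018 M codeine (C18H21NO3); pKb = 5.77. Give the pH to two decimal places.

pH = 9.74

C18H21NO3 + H2O ⇌ C18H22NO3+ + OH-
Kb = 10^(−5.77) = 1.70 × 10^-6
From the ICE table, Kb = [OH-]²/(0.0018 − [OH-]) = 1.70 × 10^-6.
Neglecting [OH-] in the denominator: [OH-] = √(1.70 × 10^-6 × 0.0018) = 5.53 × 10^-5 M
pOH = 4.26, so pH = 14.00 − pOH = 9.74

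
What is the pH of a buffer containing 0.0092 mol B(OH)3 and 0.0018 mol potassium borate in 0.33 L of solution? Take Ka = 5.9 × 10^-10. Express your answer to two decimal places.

pH = 8.52

pKa = −log(5.9 × 10^-10) = 9.229
Henderson–Hasselbalch: pH = pKa + log([B(OH)4-]/[B(OH)3]) = 9.229 + log(0.0018/0.0092)
pH = 9.229 + (-0.709) = 8.52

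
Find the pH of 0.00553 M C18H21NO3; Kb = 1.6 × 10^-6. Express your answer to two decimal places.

C18H21NO3 + H2O ⇌ C18H22NO3+ + OH-
From the ICE table, Kb = [OH-]²/(0.00553 − [OH-]) = 1.6 × 10^-6.
Neglecting [OH-] in the denominator: [OH-] = √(1.6 × 10^-6 × 0.00553) = 9.41 × 10^-5 M
pOH = 4.03, so pH = 14.00 − pOH = 9.97

pH = 9.97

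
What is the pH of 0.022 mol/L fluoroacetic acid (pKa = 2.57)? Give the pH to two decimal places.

FCH2COOH ⇌ FCH2COO- + H+
Ka = 10^(−2.57) = 2.69 × 10^-3
From the ICE table, Ka = [H+]²/(0.022 − [H+]) = 2.69 × 10^-3.
[H+] is not negligible relative to C₀; solve [H+]² + 0.00269·[H+] − 5.92e-05 = 0.
[H+] = [−0.00269 + √(0.00269² + 0.000237)]/2 = 6.46 × 10^-3 M
pH = −log(6.46 × 10^-3) = 2.19

pH = 2.19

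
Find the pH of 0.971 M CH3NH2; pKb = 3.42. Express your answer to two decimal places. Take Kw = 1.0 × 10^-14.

CH3NH2 + H2O ⇌ CH3NH3+ + OH-
Kb = 10^(−3.42) = 3.80 × 10^-4
Kb = x²/(0.971 − x) = 3.80 × 10^-4
Assume x ≪ 0.971: x ≈ √(3.80 × 10^-4 × 0.971) = 1.92 × 10^-2 M
(x/C₀ = 2% < 5%, so the approximation holds.)
pOH = 1.72, so pH = 14.00 − pOH = 12.28

pH = 12.28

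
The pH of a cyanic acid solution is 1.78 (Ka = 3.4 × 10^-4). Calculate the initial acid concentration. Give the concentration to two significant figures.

[H+] = 10^(-1.78) = 1.66 × 10^-2 M = x
Ka = x²/(C₀ − x) ⇒ C₀ = x + x²/Ka
C₀ = 1.66 × 10^-2 + (1.66 × 10^-2)²/(3.4 × 10^-4) = 8.27 × 10^-1 M

C₀ = 8.3 × 10^-1 M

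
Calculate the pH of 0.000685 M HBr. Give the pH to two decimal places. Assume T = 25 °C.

pH = 3.16

HBr is a strong acid and dissociates completely, so [H+] = 0.000685 M.
pH = -log(0.000685) = 3.16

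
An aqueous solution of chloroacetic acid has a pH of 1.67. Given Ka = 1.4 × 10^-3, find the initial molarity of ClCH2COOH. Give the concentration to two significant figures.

[H+] = 10^(-1.67) = 2.14 × 10^-2 M = x
Ka = x²/(C₀ − x) ⇒ C₀ = x + x²/Ka
C₀ = 2.14 × 10^-2 + (2.14 × 10^-2)²/(1.4 × 10^-3) = 3.49 × 10^-1 M

C₀ = 3.5 × 10^-1 M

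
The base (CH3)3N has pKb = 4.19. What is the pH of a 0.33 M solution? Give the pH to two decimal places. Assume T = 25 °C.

(CH3)3N + H2O ⇌ (CH3)3NH+ + OH-
Kb = 10^(−4.19) = 6.46 × 10^-5
From the ICE table, Kb = [OH-]²/(0.33 − [OH-]) = 6.46 × 10^-5.
Since Kb ≪ C₀, [OH-] ≈ √(Kb·C₀) = 4.62 × 10^-3 M.
pOH = 2.34, so pH = 14.00 − pOH = 11.66

pH = 11.66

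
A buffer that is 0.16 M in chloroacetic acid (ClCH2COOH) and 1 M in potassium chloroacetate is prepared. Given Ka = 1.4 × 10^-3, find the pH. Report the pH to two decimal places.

pH = 3.65

pKa = −log(1.4 × 10^-3) = 2.854
Henderson–Hasselbalch: pH = pKa + log([ClCH2COO-]/[ClCH2COOH]) = 2.854 + log(1/0.16)
pH = 2.854 + (+0.796) = 3.65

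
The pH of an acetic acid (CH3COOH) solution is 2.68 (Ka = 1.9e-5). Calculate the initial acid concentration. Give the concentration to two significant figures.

C₀ = 2.3 × 10^-1 M

[H+] = 10^(-2.68) = 2.09 × 10^-3 M = x
Ka = x²/(C₀ − x) ⇒ C₀ = x + x²/Ka
C₀ = 2.09 × 10^-3 + (2.09 × 10^-3)²/(1.9 × 10^-5) = 2.32 × 10^-1 M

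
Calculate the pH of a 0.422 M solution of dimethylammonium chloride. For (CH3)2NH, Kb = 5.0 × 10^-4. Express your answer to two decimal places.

pH = 5.54

(CH3)2NH2+ is the conjugate acid of the weak base (CH3)2NH.
Ka = Kw/Kb = 1.0×10^-14 / 5.0 × 10^-4 = 2.00 × 10^-11
Ka = [H+]²/(0.422 − [H+]) = 2.00 × 10^-11
Since Ka ≪ C₀, [H+] ≈ √(Ka·C₀) = 2.91 × 10^-6 M.
pH = −log[H+] = −log(2.91 × 10^-6) = 5.54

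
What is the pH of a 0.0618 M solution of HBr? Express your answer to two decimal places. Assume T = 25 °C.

HBr is a strong acid and dissociates completely, so [H+] = 0.0618 M.
pH = -log(0.0618) = 1.21

pH = 1.21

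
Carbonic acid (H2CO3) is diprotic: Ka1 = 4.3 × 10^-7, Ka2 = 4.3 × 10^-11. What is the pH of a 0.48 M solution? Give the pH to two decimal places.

pH = 3.34

Ka1 ≫ Ka2, so treat the first dissociation as the only significant source of H+.
Ka1 = x²/(0.48 − x) = 4.3 × 10^-7
x ≈ √(4.3 × 10^-7 × 0.48) = 4.54 × 10^-4 M
pH = −log(4.54 × 10^-4) = 3.34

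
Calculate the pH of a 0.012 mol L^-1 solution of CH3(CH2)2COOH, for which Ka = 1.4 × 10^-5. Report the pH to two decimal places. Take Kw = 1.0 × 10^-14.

pH = 3.39

CH3(CH2)2COOH ⇌ CH3(CH2)2COO- + H+
Ka = x²/(0.012 − x) = 1.4 × 10^-5
Since Ka ≪ C₀, x ≈ √(Ka·C₀) = 4.10 × 10^-4 M.
Check: 3.4% ionized — well under 5%, approximation valid.
pH = −log(4.10 × 10^-4) = 3.39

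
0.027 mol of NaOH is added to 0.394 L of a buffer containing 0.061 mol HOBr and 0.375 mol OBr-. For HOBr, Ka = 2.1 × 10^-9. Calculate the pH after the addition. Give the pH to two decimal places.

pH = 9.75

After neutralization: n(HOBr) = 0.034 mol, n(OBr-) = 0.402 mol.
pKa = −log(2.1 × 10^-9) = 8.678
pH = pKa + log([A⁻]/[HA]) = 8.678 + log(0.402/0.034) = 8.678 +1.073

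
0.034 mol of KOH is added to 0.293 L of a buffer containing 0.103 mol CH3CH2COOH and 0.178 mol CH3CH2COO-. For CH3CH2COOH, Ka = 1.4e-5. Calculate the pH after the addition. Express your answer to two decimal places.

pH = 5.34

After neutralization: n(CH3CH2COOH) = 0.069 mol, n(CH3CH2COO-) = 0.212 mol.
pKa = −log(1.4 × 10^-5) = 4.854
pH = pKa + log(n_CH3CH2COO-/n_CH3CH2COOH) = 4.854 + log(0.212/0.069) = 4.854 + (+0.487)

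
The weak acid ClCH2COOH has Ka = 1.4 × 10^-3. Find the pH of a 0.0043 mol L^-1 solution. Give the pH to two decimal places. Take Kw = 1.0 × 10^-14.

pH = 2.73

ClCH2COOH ⇌ ClCH2COO- + H+
Let x = [H+] at equilibrium. Ka = x²/(0.0043 − x).
Here C₀/Ka ≈ 3.07, so the small-x approximation fails. Use the quadratic:
x = (−Ka + √(Ka² + 4·Ka·C₀))/2 = 1.85 × 10^-3 M
pH = −log(1.85 × 10^-3) = 2.73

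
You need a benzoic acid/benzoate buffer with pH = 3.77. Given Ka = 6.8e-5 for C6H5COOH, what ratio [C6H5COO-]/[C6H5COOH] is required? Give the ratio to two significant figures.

pKa = -log(6.8 × 10^-5) = 4.167
pH = pKa + log(r) ⇒ log(r) = 3.77 − 4.167 = -0.397
r = [C6H5COO-]/[C6H5COOH] = 10^(-0.397) = 0.401

ratio = 0.40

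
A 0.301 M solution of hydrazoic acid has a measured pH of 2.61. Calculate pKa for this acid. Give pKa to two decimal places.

pKa = 4.70

[H+] = 10^(-2.61) = 2.45 × 10^-3 M
At equilibrium [HA] = 0.301 − 2.45 × 10^-3 = 2.99 × 10^-1 M
Ka = [H+][A-]/[HA] = (2.45 × 10^-3)² / 2.99 × 10^-1 = 2.01 × 10^-5
pKa = -log(2.01 × 10^-5) = 4.70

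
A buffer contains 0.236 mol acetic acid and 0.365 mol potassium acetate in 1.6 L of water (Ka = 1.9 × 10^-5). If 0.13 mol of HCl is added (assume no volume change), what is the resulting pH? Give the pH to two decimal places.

After neutralization: n(CH3COOH) = 0.366 mol, n(CH3COO-) = 0.235 mol.
pKa = −log(1.9 × 10^-5) = 4.721
pH = pKa + log(n_CH3COO-/n_CH3COOH) = 4.721 + log(0.235/0.366) = 4.721 + (-0.192)

pH = 4.53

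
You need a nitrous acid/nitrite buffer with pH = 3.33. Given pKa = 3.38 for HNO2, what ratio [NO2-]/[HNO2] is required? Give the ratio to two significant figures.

ratio = 0.89

pH = pKa + log(r) ⇒ log(r) = 3.33 − 3.38 = -0.05
r = [NO2-]/[HNO2] = 10^(-0.05) = 0.891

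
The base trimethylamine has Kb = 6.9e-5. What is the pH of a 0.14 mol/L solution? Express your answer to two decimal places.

(CH3)3N + H2O ⇌ (CH3)3NH+ + OH-
Let x = [OH-] at equilibrium. Kb = x²/(0.14 − x).
Since Kb ≪ C₀, x ≈ √(Kb·C₀) = 3.11 × 10^-3 M.
Check: 2.2% ionized — well under 5%, approximation valid.
pOH = −log(3.11 × 10^-3) = 2.51; pH = 14.00 − 2.51 = 11.49

pH = 11.49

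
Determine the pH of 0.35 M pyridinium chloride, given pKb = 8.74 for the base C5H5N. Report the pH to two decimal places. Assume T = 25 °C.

C5H5NH+ is the conjugate acid of the weak base C5H5N.
Kb = 10^(−8.74) = 1.82 × 10^-9
Ka = Kw/Kb = 1.0×10^-14 / 1.82 × 10^-9 = 5.49 × 10^-6
From the ICE table, Ka = [H+]²/(0.35 − [H+]) = 5.49 × 10^-6.
Since Ka ≪ C₀, [H+] ≈ √(Ka·C₀) = 1.39 × 10^-3 M.
([H+]/C₀ = 0.4% < 5%, so the approximation holds.)
pH = −log[H+] = −log(1.39 × 10^-3) = 2.86

pH = 2.86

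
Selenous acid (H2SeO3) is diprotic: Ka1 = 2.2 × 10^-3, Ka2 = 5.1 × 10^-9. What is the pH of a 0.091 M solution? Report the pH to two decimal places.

Ka1 ≫ Ka2, so treat the first dissociation as the only significant source of H+.
Ka1 = x²/(0.091 − x) = 2.2 × 10^-3
Solving the quadratic: x = (−Ka1 + √(Ka1² + 4·Ka1·C₀))/2 = 1.31 × 10^-2 M
pH = −log(1.31 × 10^-2) = 1.88

pH = 1.88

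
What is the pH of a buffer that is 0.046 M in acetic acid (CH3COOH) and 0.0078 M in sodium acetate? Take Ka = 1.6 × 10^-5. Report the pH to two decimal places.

pH = 4.03

pKa = −log(1.6 × 10^-5) = 4.796
Using pH = pKa + log([base]/[acid]) with [base]/[acid] = 0.0078/0.046:
pH = 4.796 + (-0.771) = 4.03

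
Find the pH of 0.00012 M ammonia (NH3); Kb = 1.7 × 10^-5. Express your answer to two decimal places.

pH = 9.57

NH3 + H2O ⇌ NH4+ + OH-
Kb = [OH-]²/(0.00012 − [OH-]) = 1.7 × 10^-5
The 5% rule fails; solving [OH-]² + Kb·[OH-] − Kb·C₀ = 0 exactly:
[OH-] = [−1.7e-05 + √(1.7e-05² + 8.16e-09)]/2 = 3.75 × 10^-5 M
pOH = 4.43, so pH = 14.00 − pOH = 9.57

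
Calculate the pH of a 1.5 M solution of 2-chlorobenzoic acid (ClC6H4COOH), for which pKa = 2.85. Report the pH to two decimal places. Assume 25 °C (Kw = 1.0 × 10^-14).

ClC6H4COOH ⇌ ClC6H4COO- + H+
Ka = 10^(−2.85) = 1.41 × 10^-3
Ka = [H+]²/(1.5 − [H+]) = 1.41 × 10^-3
Neglecting [H+] in the denominator: [H+] = √(1.41 × 10^-3 × 1.5) = 4.60 × 10^-2 M
([H+]/C₀ = 3.1% < 5%, so the approximation holds.)
pH = −log[H+] = −log(4.60 × 10^-2) = 1.34

pH = 1.34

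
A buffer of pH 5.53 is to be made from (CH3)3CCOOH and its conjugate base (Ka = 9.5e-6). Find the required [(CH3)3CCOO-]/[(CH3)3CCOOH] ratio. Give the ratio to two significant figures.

ratio = 3.2

pKa = -log(9.5 × 10^-6) = 5.022
pH = pKa + log(r) ⇒ log(r) = 5.53 − 5.022 = +0.508
r = [(CH3)3CCOO-]/[(CH3)3CCOOH] = 10^(+0.508) = 3.22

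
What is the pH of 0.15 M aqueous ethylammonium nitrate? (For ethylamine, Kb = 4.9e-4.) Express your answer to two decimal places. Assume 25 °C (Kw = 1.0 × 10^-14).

pH = 5.76

C2H5NH3+ is the conjugate acid of the weak base C2H5NH2.
Ka = Kw/Kb = 1.0×10^-14 / 4.9 × 10^-4 = 2.04 × 10^-11
From the ICE table, Ka = [H+]²/(0.15 − [H+]) = 2.04 × 10^-11.
Since Ka ≪ C₀, [H+] ≈ √(Ka·C₀) = 1.75 × 10^-6 M.
pH = −log[H+] = −log(1.75 × 10^-6) = 5.76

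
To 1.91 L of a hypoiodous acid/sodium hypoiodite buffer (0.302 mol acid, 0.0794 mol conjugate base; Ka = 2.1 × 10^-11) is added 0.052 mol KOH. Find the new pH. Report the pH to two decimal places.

OH- converts HOI to OI-: HOI → 0.25 mol, OI- → 0.131 mol.
pKa = −log(2.1 × 10^-11) = 10.678
pH = pKa + log([A⁻]/[HA]) = 10.678 + log(0.131/0.25) = 10.678 -0.281

pH = 10.40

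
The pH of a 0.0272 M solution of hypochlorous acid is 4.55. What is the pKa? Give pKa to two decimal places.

pKa = 7.53

[H+] = 10^(-4.55) = 2.82 × 10^-5 M
At equilibrium [HA] = 0.0272 − 2.82 × 10^-5 = 2.72 × 10^-2 M
Ka = [H+][A-]/[HA] = (2.82 × 10^-5)² / 2.72 × 10^-2 = 2.92 × 10^-8
pKa = -log(2.92 × 10^-8) = 7.53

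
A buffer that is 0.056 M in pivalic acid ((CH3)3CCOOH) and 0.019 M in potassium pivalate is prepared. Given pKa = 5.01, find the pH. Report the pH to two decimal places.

pH = 4.54

pH = pKa + log([A⁻]/[HA]) = 5.01 + log(0.019/0.056)
pH = 5.01 + (-0.469) = 4.54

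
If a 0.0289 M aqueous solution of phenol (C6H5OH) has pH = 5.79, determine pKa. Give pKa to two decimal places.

pKa = 10.04

[H+] = 10^(-5.79) = 1.62 × 10^-6 M
At equilibrium [HA] = 0.0289 − 1.62 × 10^-6 = 2.89 × 10^-2 M
Ka = [H+][A-]/[HA] = (1.62 × 10^-6)² / 2.89 × 10^-2 = 9.08 × 10^-11
pKa = -log(9.08 × 10^-11) = 10.04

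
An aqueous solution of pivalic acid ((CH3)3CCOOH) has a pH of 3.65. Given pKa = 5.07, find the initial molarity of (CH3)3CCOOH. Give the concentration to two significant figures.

[H+] = 10^(-3.65) = 2.24 × 10^-4 M = x
Ka = 10^(−5.07) = 8.51 × 10^-6
Ka = x²/(C₀ − x) ⇒ C₀ = x + x²/Ka
C₀ = 2.24 × 10^-4 + (2.24 × 10^-4)²/(8.51 × 10^-6) = 6.12 × 10^-3 M

C₀ = 6.1 × 10^-3 M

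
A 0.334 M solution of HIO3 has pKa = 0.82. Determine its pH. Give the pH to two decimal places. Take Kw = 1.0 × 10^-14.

pH = 0.79

HIO3 ⇌ IO3- + H+
Ka = 10^(−0.82) = 1.51 × 10^-1
Ka = x²/(0.334 − x) = 1.51 × 10^-1
The 5% rule fails; solving x² + Ka·x − Ka·C₀ = 0 exactly:
x = [−0.151 + √(0.151² + 0.202)]/2 = 1.61 × 10^-1 M
pH = −log(1.61 × 10^-1) = 0.79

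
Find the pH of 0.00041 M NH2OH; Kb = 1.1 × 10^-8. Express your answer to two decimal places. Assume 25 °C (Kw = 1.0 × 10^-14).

NH2OH + H2O ⇌ NH3OH+ + OH-
Let x = [OH-] at equilibrium. Kb = x²/(0.00041 − x).
Since Kb ≪ C₀, x ≈ √(Kb·C₀) = 2.12 × 10^-6 M.
Check: 0.52% ionized — well under 5%, approximation valid.
pOH = 5.67, so pH = 14.00 − pOH = 8.33

pH = 8.33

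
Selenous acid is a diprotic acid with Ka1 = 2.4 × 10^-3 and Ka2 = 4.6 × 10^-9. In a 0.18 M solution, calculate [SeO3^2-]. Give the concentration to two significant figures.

4.6 × 10^-9 M

First ionization gives [H+] ≈ [HSeO3-] = 1.96 × 10^-2 M.
Second step: Ka2 = [H+][SeO3^2-]/[HSeO3-] ≈ [SeO3^2-] (since [H+] ≈ [HSeO3-]).
So [SeO3^2-] ≈ Ka2.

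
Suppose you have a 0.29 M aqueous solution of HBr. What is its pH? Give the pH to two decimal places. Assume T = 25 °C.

HBr is a strong acid and dissociates completely, so [H+] = 0.29 M.
pH = -log(0.29) = 0.54

pH = 0.54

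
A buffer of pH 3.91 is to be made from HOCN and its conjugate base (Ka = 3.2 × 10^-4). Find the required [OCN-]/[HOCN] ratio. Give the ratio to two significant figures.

ratio = 2.6

pKa = -log(3.2 × 10^-4) = 3.495
pH = pKa + log(r) ⇒ log(r) = 3.91 − 3.495 = +0.415
r = [OCN-]/[HOCN] = 10^(+0.415) = 2.6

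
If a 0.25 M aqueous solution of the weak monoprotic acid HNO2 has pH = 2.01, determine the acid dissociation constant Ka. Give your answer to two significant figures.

[H+] = 10^(-2.01) = 9.77 × 10^-3 M
At equilibrium [HA] = 0.25 − 9.77 × 10^-3 = 2.40 × 10^-1 M
Ka = [H+][A-]/[HA] = (9.77 × 10^-3)² / 2.40 × 10^-1 = 4.0 × 10^-4

Ka = 4.0 × 10^-4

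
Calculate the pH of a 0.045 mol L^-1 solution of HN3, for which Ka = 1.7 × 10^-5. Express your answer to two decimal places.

HN3 ⇌ N3- + H+
From the ICE table, Ka = [H+]²/(0.045 − [H+]) = 1.7 × 10^-5.
Neglecting [H+] in the denominator: [H+] = √(1.7 × 10^-5 × 0.045) = 8.75 × 10^-4 M
pH = −log(8.75 × 10^-4) = 3.06

pH = 3.06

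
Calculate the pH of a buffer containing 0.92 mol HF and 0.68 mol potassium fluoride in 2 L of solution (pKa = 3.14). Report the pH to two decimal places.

pH = 3.01

pH = pKa + log([A⁻]/[HA]) = 3.14 + log(0.68/0.92)
pH = 3.14 + (-0.131) = 3.01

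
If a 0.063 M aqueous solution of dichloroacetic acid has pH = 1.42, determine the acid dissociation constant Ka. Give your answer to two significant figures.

[H+] = 10^(-1.42) = 3.80 × 10^-2 M
At equilibrium [HA] = 0.063 − 3.80 × 10^-2 = 2.50 × 10^-2 M
Ka = [H+][A-]/[HA] = (3.80 × 10^-2)² / 2.50 × 10^-2 = 5.8 × 10^-2

Ka = 5.8 × 10^-2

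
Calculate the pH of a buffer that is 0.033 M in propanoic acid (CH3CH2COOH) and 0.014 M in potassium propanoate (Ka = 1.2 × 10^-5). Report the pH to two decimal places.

pH = 4.55

pKa = −log(1.2 × 10^-5) = 4.921
pH = pKa + log([A⁻]/[HA]) = 4.921 + log(0.014/0.033)
pH = 4.921 + (-0.372) = 4.55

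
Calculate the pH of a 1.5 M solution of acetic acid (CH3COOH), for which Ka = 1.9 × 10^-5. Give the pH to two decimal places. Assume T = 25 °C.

pH = 2.27

CH3COOH ⇌ CH3COO- + H+
From the ICE table, Ka = x²/(1.5 − x) = 1.9 × 10^-5.
Neglecting x in the denominator: x = √(1.9 × 10^-5 × 1.5) = 5.34 × 10^-3 M
pH = −log[H+] = −log(5.34 × 10^-3) = 2.27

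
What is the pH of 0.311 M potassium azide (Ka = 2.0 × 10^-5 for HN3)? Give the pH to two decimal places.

pH = 9.10

N3- is the conjugate base of the weak acid HN3.
Kb = Kw/Ka = 1.0×10^-14 / 2.0 × 10^-5 = 5.00 × 10^-10
Kb = [OH-]²/(0.311 − [OH-]) = 5.00 × 10^-10
Assume [OH-] ≪ 0.311: [OH-] ≈ √(5.00 × 10^-10 × 0.311) = 1.25 × 10^-5 M
pOH = −log(1.25 × 10^-5) = 4.90; pH = 14.00 − 4.90 = 9.10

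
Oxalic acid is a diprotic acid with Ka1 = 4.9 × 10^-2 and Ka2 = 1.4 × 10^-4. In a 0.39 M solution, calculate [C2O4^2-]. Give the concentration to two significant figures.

First ionization gives [H+] ≈ [HC2O4-] = 1.16 × 10^-1 M.
Second step: Ka2 = [H+][C2O4^2-]/[HC2O4-] ≈ [C2O4^2-] (since [H+] ≈ [HC2O4-]).
So [C2O4^2-] ≈ Ka2.

1.4 × 10^-4 M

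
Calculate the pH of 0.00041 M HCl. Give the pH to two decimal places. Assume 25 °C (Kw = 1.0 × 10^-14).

pH = 3.39

HCl is a strong acid and dissociates completely, so [H+] = 0.00041 M.
pH = -log(0.00041) = 3.39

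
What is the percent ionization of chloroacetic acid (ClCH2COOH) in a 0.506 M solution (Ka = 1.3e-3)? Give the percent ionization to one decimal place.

ClCH2COOH ⇌ ClCH2COO- + H+; let x = [H+] at equilibrium.
Ka = x²/(C₀ − x); solving the quadratic gives x = 2.50 × 10^-2 M.
% ionization = x/C₀ × 100% = 2.50 × 10^-2/0.506 × 100% = 4.9%

4.9%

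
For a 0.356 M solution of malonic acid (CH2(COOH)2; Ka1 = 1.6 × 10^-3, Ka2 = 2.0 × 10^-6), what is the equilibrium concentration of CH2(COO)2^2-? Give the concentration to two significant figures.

2.0 × 10^-6 M

First ionization gives [H+] ≈ [CH2(COOH)COO-] = 2.31 × 10^-2 M.
Second step: Ka2 = [H+][CH2(COO)2^2-]/[CH2(COOH)COO-] ≈ [CH2(COO)2^2-] (since [H+] ≈ [CH2(COOH)COO-]).
So [CH2(COO)2^2-] ≈ Ka2.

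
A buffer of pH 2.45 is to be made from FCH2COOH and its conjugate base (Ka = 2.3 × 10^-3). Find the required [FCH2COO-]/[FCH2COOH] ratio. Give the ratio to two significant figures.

pKa = -log(2.3 × 10^-3) = 2.638
pH = pKa + log(r) ⇒ log(r) = 2.45 − 2.638 = -0.188
r = [FCH2COO-]/[FCH2COOH] = 10^(-0.188) = 0.649

ratio = 0.65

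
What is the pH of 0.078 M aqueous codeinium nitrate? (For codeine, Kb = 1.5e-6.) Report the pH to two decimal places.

pH = 4.64

C18H22NO3+ is the conjugate acid of the weak base C18H21NO3.
Ka = Kw/Kb = 1.0×10^-14 / 1.5 × 10^-6 = 6.67 × 10^-9
From the ICE table, Ka = [H+]²/(0.078 − [H+]) = 6.67 × 10^-9.
Neglecting [H+] in the denominator: [H+] = √(6.67 × 10^-9 × 0.078) = 2.28 × 10^-5 M
Check: 0.029% ionized — well under 5%, approximation valid.
pH = −log[H+] = −log(2.28 × 10^-5) = 4.64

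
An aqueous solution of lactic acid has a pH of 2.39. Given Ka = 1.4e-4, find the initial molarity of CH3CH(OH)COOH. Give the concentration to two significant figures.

C₀ = 1.2 × 10^-1 M

[H+] = 10^(-2.39) = 4.07 × 10^-3 M = x
Ka = x²/(C₀ − x) ⇒ C₀ = x + x²/Ka
C₀ = 4.07 × 10^-3 + (4.07 × 10^-3)²/(1.4 × 10^-4) = 1.22 × 10^-1 M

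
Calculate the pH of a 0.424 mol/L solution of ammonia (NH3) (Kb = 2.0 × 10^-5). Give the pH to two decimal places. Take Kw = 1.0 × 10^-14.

NH3 + H2O ⇌ NH4+ + OH-
Let x = [OH-] at equilibrium. Kb = x²/(0.424 − x).
Assume x ≪ 0.424: x ≈ √(2.0 × 10^-5 × 0.424) = 2.91 × 10^-3 M
pOH = 2.54, so pH = 14.00 − pOH = 11.46

pH = 11.46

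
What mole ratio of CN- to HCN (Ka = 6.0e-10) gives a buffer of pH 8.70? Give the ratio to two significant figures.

pKa = -log(6.0 × 10^-10) = 9.222
pH = pKa + log(r) ⇒ log(r) = 8.70 − 9.222 = -0.522
r = [CN-]/[HCN] = 10^(-0.522) = 0.301

ratio = 0.30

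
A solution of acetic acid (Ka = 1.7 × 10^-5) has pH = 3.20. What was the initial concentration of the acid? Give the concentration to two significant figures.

[H+] = 10^(-3.20) = 6.31 × 10^-4 M = x
Ka = x²/(C₀ − x) ⇒ C₀ = x + x²/Ka
C₀ = 6.31 × 10^-4 + (6.31 × 10^-4)²/(1.7 × 10^-5) = 2.41 × 10^-2 M

C₀ = 2.4 × 10^-2 M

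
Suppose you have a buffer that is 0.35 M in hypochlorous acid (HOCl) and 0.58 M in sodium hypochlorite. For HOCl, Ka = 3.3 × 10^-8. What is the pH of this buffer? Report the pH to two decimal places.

pKa = −log(3.3 × 10^-8) = 7.481
Using pH = pKa + log([base]/[acid]) with [base]/[acid] = 0.58/0.35:
pH = 7.481 + (+0.219) = 7.70

pH = 7.70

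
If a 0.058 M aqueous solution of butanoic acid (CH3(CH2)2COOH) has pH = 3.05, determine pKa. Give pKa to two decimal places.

[H+] = 10^(-3.05) = 8.91 × 10^-4 M
At equilibrium [HA] = 0.058 − 8.91 × 10^-4 = 5.71 × 10^-2 M
Ka = [H+][A-]/[HA] = (8.91 × 10^-4)² / 5.71 × 10^-2 = 1.39 × 10^-5
pKa = -log(1.39 × 10^-5) = 4.86

pKa = 4.86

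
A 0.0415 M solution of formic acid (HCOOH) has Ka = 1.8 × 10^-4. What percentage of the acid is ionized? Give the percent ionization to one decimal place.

HCOOH ⇌ HCOO- + H+; let x = [H+] at equilibrium.
Solve x² + 0.00018x − 7.47e-06 = 0 → x = 2.64 × 10^-3 M
% ionization = x/C₀ × 100% = 2.64 × 10^-3/0.0415 × 100% = 6.4%

6.4%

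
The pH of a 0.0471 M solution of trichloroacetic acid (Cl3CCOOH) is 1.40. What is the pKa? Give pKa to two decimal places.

[H+] = 10^(-1.40) = 3.98 × 10^-2 M
At equilibrium [HA] = 0.0471 − 3.98 × 10^-2 = 7.30 × 10^-3 M
Ka = [H+][A-]/[HA] = (3.98 × 10^-2)² / 7.30 × 10^-3 = 2.17 × 10^-1
pKa = -log(2.17 × 10^-1) = 0.66

pKa = 0.66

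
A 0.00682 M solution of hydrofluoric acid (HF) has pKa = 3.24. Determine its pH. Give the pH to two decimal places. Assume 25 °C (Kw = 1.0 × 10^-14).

pH = 2.77

HF ⇌ F- + H+
Ka = 10^(−3.24) = 5.75 × 10^-4
From the ICE table, Ka = x²/(0.00682 − x) = 5.75 × 10^-4.
Here C₀/Ka ≈ 11.9, so the small-x approximation fails. Use the quadratic:
x = [−0.000575 + √(0.000575² + 1.57e-05)]/2 = 1.71 × 10^-3 M
pH = −log(1.71 × 10^-3) = 2.77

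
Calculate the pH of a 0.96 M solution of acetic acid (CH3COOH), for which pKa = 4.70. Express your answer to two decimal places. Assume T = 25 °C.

pH = 2.36

CH3COOH ⇌ CH3COO- + H+
Ka = 10^(−4.70) = 2.00 × 10^-5
Ka = x²/(0.96 − x) = 2.00 × 10^-5
Assume x ≪ 0.96: x ≈ √(2.00 × 10^-5 × 0.96) = 4.38 × 10^-3 M
(x/C₀ = 0.46% < 5%, so the approximation holds.)
pH = −log[H+] = −log(4.38 × 10^-3) = 2.36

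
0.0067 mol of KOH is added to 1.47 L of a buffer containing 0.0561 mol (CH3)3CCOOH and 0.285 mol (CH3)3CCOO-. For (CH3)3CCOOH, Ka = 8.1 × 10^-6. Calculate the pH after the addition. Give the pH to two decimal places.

pH = 5.86

OH- converts (CH3)3CCOOH to (CH3)3CCOO-: (CH3)3CCOOH → 0.0494 mol, (CH3)3CCOO- → 0.292 mol.
pKa = −log(8.1 × 10^-6) = 5.092
pH = pKa + log([A⁻]/[HA]) = 5.092 + log(0.292/0.0494) = 5.092 +0.772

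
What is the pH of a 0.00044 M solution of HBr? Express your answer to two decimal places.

HBr is a strong acid and dissociates completely, so [H+] = 0.00044 M.
pH = -log(0.00044) = 3.36

pH = 3.36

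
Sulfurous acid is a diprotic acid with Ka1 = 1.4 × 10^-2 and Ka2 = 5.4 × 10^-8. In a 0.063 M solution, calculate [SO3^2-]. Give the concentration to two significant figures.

First ionization gives [H+] ≈ [HSO3-] = 2.35 × 10^-2 M.
Second step: Ka2 = [H+][SO3^2-]/[HSO3-] ≈ [SO3^2-] (since [H+] ≈ [HSO3-]).
So [SO3^2-] ≈ Ka2.

5.4 × 10^-8 M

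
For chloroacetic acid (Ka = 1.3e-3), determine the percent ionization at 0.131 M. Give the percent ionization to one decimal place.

ClCH2COOH ⇌ ClCH2COO- + H+; let x = [H+] at equilibrium.
Solve x² + 0.0013x − 0.00017 = 0 → x = 1.24 × 10^-2 M
Fraction ionized = 1.24 × 10^-2 / 0.131 = 0.0947 → 9.5%

9.5%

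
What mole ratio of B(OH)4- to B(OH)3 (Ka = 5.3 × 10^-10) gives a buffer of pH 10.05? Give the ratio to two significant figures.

pKa = -log(5.3 × 10^-10) = 9.276
pH = pKa + log(r) ⇒ log(r) = 10.05 − 9.276 = +0.774
r = [B(OH)4-]/[B(OH)3] = 10^(+0.774) = 5.94

ratio = 5.9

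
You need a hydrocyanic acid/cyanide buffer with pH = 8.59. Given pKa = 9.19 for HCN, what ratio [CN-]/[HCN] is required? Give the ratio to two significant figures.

ratio = 0.25

pH = pKa + log(r) ⇒ log(r) = 8.59 − 9.19 = -0.60
r = [CN-]/[HCN] = 10^(-0.60) = 0.251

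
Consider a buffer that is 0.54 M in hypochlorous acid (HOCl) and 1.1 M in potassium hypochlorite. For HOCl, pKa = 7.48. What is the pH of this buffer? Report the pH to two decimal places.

Using pH = pKa + log([base]/[acid]) with [base]/[acid] = 1.1/0.54:
pH = 7.48 + (+0.309) = 7.79

pH = 7.79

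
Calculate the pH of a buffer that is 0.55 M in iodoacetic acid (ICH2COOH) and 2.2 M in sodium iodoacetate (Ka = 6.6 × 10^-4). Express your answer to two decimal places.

pH = 3.78

pKa = −log(6.6 × 10^-4) = 3.180
Using pH = pKa + log([base]/[acid]) with [base]/[acid] = 2.2/0.55:
pH = 3.180 + (+0.602) = 3.78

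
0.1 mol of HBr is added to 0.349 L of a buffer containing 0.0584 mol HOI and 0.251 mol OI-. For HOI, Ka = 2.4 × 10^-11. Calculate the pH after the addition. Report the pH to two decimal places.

pH = 10.60

After neutralization: n(HOI) = 0.158 mol, n(OI-) = 0.151 mol.
pKa = −log(2.4 × 10^-11) = 10.620
Henderson–Hasselbalch with mole ratio 0.151/0.158: pH = 10.620 + (-0.020)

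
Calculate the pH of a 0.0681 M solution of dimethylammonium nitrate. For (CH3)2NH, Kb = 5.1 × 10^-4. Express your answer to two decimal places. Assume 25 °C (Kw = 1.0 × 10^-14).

pH = 5.94

(CH3)2NH2+ is the conjugate acid of the weak base (CH3)2NH.
Ka = Kw/Kb = 1.0×10^-14 / 5.1 × 10^-4 = 1.96 × 10^-11
Ka = x²/(0.0681 − x) = 1.96 × 10^-11
Assume x ≪ 0.0681: x ≈ √(1.96 × 10^-11 × 0.0681) = 1.16 × 10^-6 M
pH = −log(1.16 × 10^-6) = 5.94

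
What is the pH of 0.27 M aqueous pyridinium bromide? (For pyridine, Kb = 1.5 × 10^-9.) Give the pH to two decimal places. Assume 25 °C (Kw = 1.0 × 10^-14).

C5H5NH+ is the conjugate acid of the weak base C5H5N.
Ka = Kw/Kb = 1.0×10^-14 / 1.5 × 10^-9 = 6.67 × 10^-6
Ka = [H+]²/(0.27 − [H+]) = 6.67 × 10^-6
Neglecting [H+] in the denominator: [H+] = √(6.67 × 10^-6 × 0.27) = 1.34 × 10^-3 M
pH = −log[H+] = −log(1.34 × 10^-3) = 2.87

pH = 2.87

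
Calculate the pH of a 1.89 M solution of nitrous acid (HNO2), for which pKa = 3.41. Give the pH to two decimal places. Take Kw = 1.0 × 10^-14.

pH = 1.57

HNO2 ⇌ NO2- + H+
Ka = 10^(−3.41) = 3.89 × 10^-4
Ka = x²/(1.89 − x) = 3.89 × 10^-4
Assume x ≪ 1.89: x ≈ √(3.89 × 10^-4 × 1.89) = 2.71 × 10^-2 M
Check: 1.4% ionized — well under 5%, approximation valid.
pH = −log[H+] = −log(2.71 × 10^-2) = 1.57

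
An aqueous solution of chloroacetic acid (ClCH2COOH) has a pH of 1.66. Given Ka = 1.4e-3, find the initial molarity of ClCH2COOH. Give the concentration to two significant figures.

[H+] = 10^(-1.66) = 2.19 × 10^-2 M = x
Ka = x²/(C₀ − x) ⇒ C₀ = x + x²/Ka
C₀ = 2.19 × 10^-2 + (2.19 × 10^-2)²/(1.4 × 10^-3) = 3.64 × 10^-1 M

C₀ = 3.6 × 10^-1 M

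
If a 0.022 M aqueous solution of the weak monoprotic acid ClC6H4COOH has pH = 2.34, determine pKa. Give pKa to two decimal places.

pKa = 2.92

[H+] = 10^(-2.34) = 4.57 × 10^-3 M
At equilibrium [HA] = 0.022 − 4.57 × 10^-3 = 1.74 × 10^-2 M
Ka = [H+][A-]/[HA] = (4.57 × 10^-3)² / 1.74 × 10^-2 = 1.20 × 10^-3
pKa = -log(1.20 × 10^-3) = 2.92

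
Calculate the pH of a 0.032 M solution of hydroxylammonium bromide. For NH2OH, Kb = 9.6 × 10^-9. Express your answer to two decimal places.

pH = 3.74

NH3OH+ is the conjugate acid of the weak base NH2OH.
Ka = Kw/Kb = 1.0×10^-14 / 9.6 × 10^-9 = 1.04 × 10^-6
From the ICE table, Ka = x²/(0.032 − x) = 1.04 × 10^-6.
Assume x ≪ 0.032: x ≈ √(1.04 × 10^-6 × 0.032) = 1.82 × 10^-4 M
(x/C₀ = 0.57% < 5%, so the approximation holds.)
pH = −log(1.82 × 10^-4) = 3.74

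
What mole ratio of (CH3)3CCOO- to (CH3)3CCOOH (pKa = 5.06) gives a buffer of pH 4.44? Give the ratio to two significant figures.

ratio = 0.24

pH = pKa + log(r) ⇒ log(r) = 4.44 − 5.06 = -0.62
r = [(CH3)3CCOO-]/[(CH3)3CCOOH] = 10^(-0.62) = 0.24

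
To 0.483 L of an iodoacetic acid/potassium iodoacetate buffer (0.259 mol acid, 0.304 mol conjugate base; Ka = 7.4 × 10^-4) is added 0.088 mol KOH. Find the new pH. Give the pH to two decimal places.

After neutralization: n(ICH2COOH) = 0.171 mol, n(ICH2COO-) = 0.392 mol.
pKa = −log(7.4 × 10^-4) = 3.131
Henderson–Hasselbalch with mole ratio 0.392/0.171: pH = 3.131 + (+0.360)

pH = 3.49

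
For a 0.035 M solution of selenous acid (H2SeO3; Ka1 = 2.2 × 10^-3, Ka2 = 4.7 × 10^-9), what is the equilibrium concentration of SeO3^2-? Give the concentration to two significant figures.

4.7 × 10^-9 M

First ionization gives [H+] ≈ [HSeO3-] = 7.74 × 10^-3 M.
Second step: Ka2 = [H+][SeO3^2-]/[HSeO3-] ≈ [SeO3^2-] (since [H+] ≈ [HSeO3-]).
So [SeO3^2-] ≈ Ka2.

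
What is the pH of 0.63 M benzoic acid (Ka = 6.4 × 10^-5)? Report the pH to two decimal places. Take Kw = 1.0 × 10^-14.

C6H5COOH ⇌ C6H5COO- + H+
Let x = [H+] at equilibrium. Ka = x²/(0.63 − x).
Assume x ≪ 0.63: x ≈ √(6.4 × 10^-5 × 0.63) = 6.35 × 10^-3 M
(x/C₀ = 1% < 5%, so the approximation holds.)
pH = −log(6.35 × 10^-3) = 2.20

pH = 2.20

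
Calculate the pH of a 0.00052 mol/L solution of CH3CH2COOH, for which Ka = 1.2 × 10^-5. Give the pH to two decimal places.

CH3CH2COOH ⇌ CH3CH2COO- + H+
Let x = [H+] at equilibrium. Ka = x²/(0.00052 − x).
Here C₀/Ka ≈ 43.3, so the small-x approximation fails. Use the quadratic:
x = (−Ka + √(Ka² + 4·Ka·C₀))/2 = 7.32 × 10^-5 M
pH = −log[H+] = −log(7.32 × 10^-5) = 4.14

pH = 4.14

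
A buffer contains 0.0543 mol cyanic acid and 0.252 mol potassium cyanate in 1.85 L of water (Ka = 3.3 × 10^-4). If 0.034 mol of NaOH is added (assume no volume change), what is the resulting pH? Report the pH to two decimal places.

OH- converts HOCN to OCN-: HOCN → 0.0203 mol, OCN- → 0.286 mol.
pKa = −log(3.3 × 10^-4) = 3.481
pH = pKa + log(n_OCN-/n_HOCN) = 3.481 + log(0.286/0.0203) = 3.481 + (+1.149)

pH = 4.63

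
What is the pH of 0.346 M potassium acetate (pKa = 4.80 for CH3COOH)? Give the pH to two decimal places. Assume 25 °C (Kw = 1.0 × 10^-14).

CH3COO- is the conjugate base of the weak acid CH3COOH.
Ka = 10^(−4.80) = 1.58 × 10^-5
Kb = Kw/Ka = 1.0×10^-14 / 1.58 × 10^-5 = 6.33 × 10^-10
Kb = [OH-]²/(0.346 − [OH-]) = 6.33 × 10^-10
Neglecting [OH-] in the denominator: [OH-] = √(6.33 × 10^-10 × 0.346) = 1.48 × 10^-5 M
Check: 0.0043% ionized — well under 5%, approximation valid.
pOH = −log(1.48 × 10^-5) = 4.83; pH = 14.00 − 4.83 = 9.17

pH = 9.17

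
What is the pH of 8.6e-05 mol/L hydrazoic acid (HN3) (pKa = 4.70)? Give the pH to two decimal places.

pH = 4.49

HN3 ⇌ N3- + H+
Ka = 10^(−4.70) = 2.00 × 10^-5
Ka = [H+]²/(8.6e-05 − [H+]) = 2.00 × 10^-5
The 5% rule fails; solving [H+]² + Ka·[H+] − Ka·C₀ = 0 exactly:
[H+] = [−2e-05 + √(2e-05² + 6.88e-09)]/2 = 3.27 × 10^-5 M
pH = −log(3.27 × 10^-5) = 4.49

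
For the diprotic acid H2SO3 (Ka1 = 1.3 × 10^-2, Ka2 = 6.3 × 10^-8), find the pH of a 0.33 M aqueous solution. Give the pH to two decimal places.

pH = 1.23

Ka1 ≫ Ka2, so treat the first dissociation as the only significant source of H+.
Ka1 = x²/(0.33 − x) = 1.3 × 10^-2
Solving the quadratic: x = (−Ka1 + √(Ka1² + 4·Ka1·C₀))/2 = 5.93 × 10^-2 M
pH = −log(5.93 × 10^-2) = 1.23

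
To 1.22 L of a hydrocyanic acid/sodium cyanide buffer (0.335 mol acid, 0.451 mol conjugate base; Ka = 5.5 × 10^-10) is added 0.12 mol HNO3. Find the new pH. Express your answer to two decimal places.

After neutralization: n(HCN) = 0.455 mol, n(CN-) = 0.331 mol.
pKa = −log(5.5 × 10^-10) = 9.260
pH = pKa + log([A⁻]/[HA]) = 9.260 + log(0.331/0.455) = 9.260 -0.138

pH = 9.12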